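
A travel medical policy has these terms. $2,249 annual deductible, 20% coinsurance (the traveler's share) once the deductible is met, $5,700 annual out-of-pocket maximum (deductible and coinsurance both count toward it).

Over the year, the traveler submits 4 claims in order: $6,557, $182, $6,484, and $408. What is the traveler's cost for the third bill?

Claim 1 ($6,557): $2,249 to deductible, leaving $4,308; coinsurance $4,308 × 20% = $861.60. Traveler owes $3,110.60 (running OOP $3,110.60).
Claim 2 ($182): deductible already satisfied, so traveler's share is 20% × $182 = $36.40. Traveler owes $36.40 (running OOP $3,147).
Claim 3 ($6,484): 20% coinsurance on $6,484 = $1,296.80. Traveler owes $1,296.80 (running OOP $4,443.80).

$1,296.80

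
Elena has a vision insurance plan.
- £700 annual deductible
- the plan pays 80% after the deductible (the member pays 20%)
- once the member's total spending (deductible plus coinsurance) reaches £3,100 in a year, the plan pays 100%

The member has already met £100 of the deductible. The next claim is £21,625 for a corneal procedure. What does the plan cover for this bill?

Remaining deductible: £700 − £100 = £600.
That leaves £21,625 − £600 = £21,025 for coinsurance.
Member's 20% share of £21,025 is £4,205.
So the member owes £600 + £4,205 = £4,805 before any cap.
Adding £4,805 to the £100 already spent would give £4,905, which exceeds the £3,100 cap; the member pays just £3,100 − £100 = £3,000.
The insurer covers the remainder: £21,625 − £3,000 = £18,625.

£18,625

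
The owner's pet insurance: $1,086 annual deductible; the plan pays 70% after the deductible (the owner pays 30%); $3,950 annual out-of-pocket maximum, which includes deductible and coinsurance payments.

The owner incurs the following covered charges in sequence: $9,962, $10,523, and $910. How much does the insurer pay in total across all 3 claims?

$17,445

#1 ($9,962): $1,086 finishes the deductible; $8,876 goes to coinsurance; owner's 30% is $2,662.80. Owner owes $3,748.80 (running OOP $3,748.80). Insurer: $9,962 − $3,748.80 = $6,213.20.
#2 ($10,523): deductible already satisfied, so owner's share is 30% × $10,523 = $3,156.90. Adding that to $3,748.80 gives $6,905.70, past the $3,950 cap; owner pays only $3,950 − $3,748.80 = $201.20. Plan pays $10,523 − $201.20 = $10,321.80.
#3 ($910): 30% coinsurance on $910 = $273. That would push OOP to $4,223, over the $3,950 cap, so owner pays $3,950 − $3,950 = $0. Plan pays $910 − $0 = $910.
Insurer total = bills − owner's total = $21,395 − $3,950 = $17,445.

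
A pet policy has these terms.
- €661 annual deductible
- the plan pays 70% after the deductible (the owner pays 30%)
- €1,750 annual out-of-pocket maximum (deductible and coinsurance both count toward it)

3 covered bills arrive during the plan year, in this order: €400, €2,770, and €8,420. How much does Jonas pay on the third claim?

Claim 1 (€400): entire amount goes to the deductible. Owner pays €400; OOP now €400.
Claim 2 (€2,770): €261 finishes the deductible; €2,509 goes to coinsurance; 30% of €2,509 = €752.70. Owner pays €1,013.70; OOP now €1,413.70.
Claim 3 (€8,420): deductible already satisfied, so owner's share is 30% × €8,420 = €2,526. That would push OOP to €3,939.70, over the €1,750 cap, so owner pays €1,750 − €1,413.70 = €336.30.

€336.30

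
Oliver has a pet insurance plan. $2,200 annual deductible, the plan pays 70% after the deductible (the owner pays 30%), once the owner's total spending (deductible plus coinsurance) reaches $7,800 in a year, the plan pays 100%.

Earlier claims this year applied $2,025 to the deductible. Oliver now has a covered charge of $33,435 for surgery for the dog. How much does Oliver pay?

$2,025 of the $2,200 deductible is already met, leaving $175.
The remaining $33,260 (= $33,435 − $175) moves to coinsurance.
30% of $33,260 = $9,978 falls to the owner.
That puts the owner's cost at $175 + $9,978 = $10,153 before any cap.
That would bring total out-of-pocket to $12,178, past the $7,800 cap. The owner is capped at $7,800 − $2,025 = $5,775 on this claim.

$5,775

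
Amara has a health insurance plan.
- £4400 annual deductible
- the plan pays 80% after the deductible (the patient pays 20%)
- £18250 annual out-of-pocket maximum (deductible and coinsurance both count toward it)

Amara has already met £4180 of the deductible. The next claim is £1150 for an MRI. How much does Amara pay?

£406

Remaining deductible: £4400 − £4180 = £220.
That leaves £1150 − £220 = £930 for coinsurance.
Coinsurance: £930 × 20% = £186.
Patient responsibility before any cap: £220 + £186 = £406.
Total out-of-pocket so far would be £4180 + £406 = £4586, below the £18250 cap — no reduction.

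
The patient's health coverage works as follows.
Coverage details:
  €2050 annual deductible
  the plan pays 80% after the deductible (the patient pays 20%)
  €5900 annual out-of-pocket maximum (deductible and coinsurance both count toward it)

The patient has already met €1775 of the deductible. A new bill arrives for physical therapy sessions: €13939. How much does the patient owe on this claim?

€3007.80

Deductible still to meet: €2050 − €1775 = €275.
After the €275 deductible portion, €13939 − €275 = €13664 is subject to coinsurance.
Patient's 20% share of €13664 is €2732.80.
So the patient owes €275 + €2732.80 = €3007.80 before any cap.
Cumulative spending €1775 + €3007.80 = €4782.80 stays under the €5900 maximum.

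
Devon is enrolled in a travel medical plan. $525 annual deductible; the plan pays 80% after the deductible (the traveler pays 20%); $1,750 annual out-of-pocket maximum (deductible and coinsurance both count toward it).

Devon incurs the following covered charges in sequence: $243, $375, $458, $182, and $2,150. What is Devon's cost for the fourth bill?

Bill 1, $243: all of it applies to the deductible. Traveler pays $243; OOP now $243.
Bill 2, $375: $282 finishes the deductible; $93 goes to coinsurance; coinsurance $93 × 20% = $18.60. Traveler pays $300.60; OOP now $543.60.
Bill 3, $458: deductible already satisfied, so traveler's share is 20% × $458 = $91.60. Traveler pays $91.60; OOP now $635.20.
Bill 4, $182: deductible already satisfied, so traveler's share is 20% × $182 = $36.40. Traveler pays $36.40; OOP now $671.60.

$36.40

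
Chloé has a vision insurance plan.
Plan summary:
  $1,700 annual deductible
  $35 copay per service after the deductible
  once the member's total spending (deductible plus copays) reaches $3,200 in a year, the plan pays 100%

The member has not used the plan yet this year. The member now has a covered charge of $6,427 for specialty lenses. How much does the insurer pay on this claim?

Deductible not yet touched, so the first $1,700 of the bill goes to the deductible.
After the $1,700 deductible portion, $6,427 − $1,700 = $4,727 is subject to the copay.
Copay on this service: $35.
So the member owes $1,700 + $35 = $1,735 before any cap.
Year-to-date out-of-pocket becomes $0 + $1,735 = $1,735, still under the $3,200 maximum, so no cap applies.
The insurer covers the remainder: $6,427 − $1,735 = $4,692.

$4,692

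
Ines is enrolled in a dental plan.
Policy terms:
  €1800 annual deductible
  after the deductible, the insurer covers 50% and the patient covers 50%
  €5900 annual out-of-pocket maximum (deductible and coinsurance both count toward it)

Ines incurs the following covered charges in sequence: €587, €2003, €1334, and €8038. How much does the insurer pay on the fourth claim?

€5000

Bill 1, €587: all of it applies to the deductible. Patient owes €587 (running OOP €587). Plan pays €587 − €587 = €0.
Bill 2, €2003: €1213 to deductible, leaving €790; coinsurance €790 × 50% = €395. Patient owes €1608 (running OOP €2195). Plan pays €2003 − €1608 = €395.
Bill 3, €1334: deductible met; 50% of €1334 = €667. Patient owes €667 (running OOP €2862). Plan pays €1334 − €667 = €667.
Bill 4, €8038: deductible met; 50% of €8038 = €4019. OOP would hit €6881 > €5900, so the cap limits the patient to €5900 − €2862 = €3038. Plan pays €8038 − €3038 = €5000.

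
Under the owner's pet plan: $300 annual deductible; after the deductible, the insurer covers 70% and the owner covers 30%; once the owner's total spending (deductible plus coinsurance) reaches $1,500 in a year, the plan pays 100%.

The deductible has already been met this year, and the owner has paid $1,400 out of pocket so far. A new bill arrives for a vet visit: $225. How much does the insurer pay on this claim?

With the deductible met, the entire $225 is subject to coinsurance.
Coinsurance: $225 × 30% = $67.50.
Year-to-date out-of-pocket becomes $1,400 + $67.50 = $1,467.50, still under the $1,500 maximum, so no cap applies.
Insurer pays the balance: $225 − $67.50 = $157.50.

$157.50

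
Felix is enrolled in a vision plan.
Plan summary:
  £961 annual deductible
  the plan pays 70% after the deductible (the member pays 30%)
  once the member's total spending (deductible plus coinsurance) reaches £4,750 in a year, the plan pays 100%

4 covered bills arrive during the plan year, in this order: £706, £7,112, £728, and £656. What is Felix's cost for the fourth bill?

Claim 1 (£706): fully absorbed by the deductible. Member owes £706 (running OOP £706).
Claim 2 (£7,112): £255 to deductible, leaving £6,857; 30% of £6,857 = £2,057.10. Cost to member: £2,312.10. OOP to date £3,018.10.
Claim 3 (£728): deductible already satisfied, so member's share is 30% × £728 = £218.40. Cost to member: £218.40. OOP to date £3,236.50.
Claim 4 (£656): deductible already satisfied, so member's share is 30% × £656 = £196.80. Member owes £196.80 (running OOP £3,433.30).

£196.80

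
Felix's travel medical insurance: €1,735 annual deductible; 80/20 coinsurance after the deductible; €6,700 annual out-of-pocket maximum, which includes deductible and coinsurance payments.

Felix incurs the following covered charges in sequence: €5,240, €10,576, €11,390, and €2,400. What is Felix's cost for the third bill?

Bill 1, €5,240: deductible takes €1,735, €3,505 remains; traveler's 20% is €701. Traveler owes €2,436 (running OOP €2,436).
Bill 2, €10,576: 20% coinsurance on €10,576 = €2,115.20. Traveler owes €2,115.20 (running OOP €4,551.20).
Bill 3, €11,390: deductible met; 20% of €11,390 = €2,278. Adding that to €4,551.20 gives €6,829.20, past the €6,700 cap; traveler pays only €6,700 − €4,551.20 = €2,148.80.

€2,148.80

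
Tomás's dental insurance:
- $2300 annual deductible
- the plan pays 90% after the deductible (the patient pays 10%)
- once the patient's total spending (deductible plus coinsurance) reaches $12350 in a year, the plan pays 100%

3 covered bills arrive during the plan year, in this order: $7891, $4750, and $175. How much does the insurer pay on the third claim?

Claim 1 — $7891: $2300 finishes the deductible; $5591 goes to coinsurance; coinsurance $5591 × 10% = $559.10. Patient pays $2859.10; OOP now $2859.10. Plan pays $7891 − $2859.10 = $5031.90.
Claim 2 — $4750: deductible already satisfied, so patient's share is 10% × $4750 = $475. Cost to patient: $475. OOP to date $3334.10. Insurer: $4750 − $475 = $4275.
Claim 3 — $175: 10% coinsurance on $175 = $17.50. Patient pays $17.50; OOP now $3351.60. Plan pays $175 − $17.50 = $157.50.

$157.50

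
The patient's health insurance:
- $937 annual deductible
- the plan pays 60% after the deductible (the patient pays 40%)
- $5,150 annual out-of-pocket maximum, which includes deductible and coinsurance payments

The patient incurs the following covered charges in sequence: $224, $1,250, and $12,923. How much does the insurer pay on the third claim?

$8,924.80

Claim 1 ($224): all of it applies to the deductible. Patient owes $224 (running OOP $224). Plan pays $224 − $224 = $0.
Claim 2 ($1,250): $713 to deductible, leaving $537; patient's 40% is $214.80. Patient pays $927.80; OOP now $1,151.80. Insurer: $1,250 − $927.80 = $322.20.
Claim 3 ($12,923): deductible met; 40% of $12,923 = $5,169.20. OOP would hit $6,321 > $5,150, so the cap limits the patient to $5,150 − $1,151.80 = $3,998.20. Insurer: $12,923 − $3,998.20 = $8,924.80.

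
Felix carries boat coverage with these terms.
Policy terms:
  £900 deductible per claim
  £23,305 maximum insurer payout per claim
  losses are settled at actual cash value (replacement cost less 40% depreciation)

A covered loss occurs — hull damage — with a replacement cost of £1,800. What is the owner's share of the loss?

Actual cash value after 40% depreciation: £1,800 × 60% = £1,080.
After the deductible, £1,080 − £900 = £180 remains.
£180 ≤ £23,305, so the limit doesn't bind; insurer pays £180.
The owner bears the rest of the original loss: £1,800 − £180 = £1,620.

£1,620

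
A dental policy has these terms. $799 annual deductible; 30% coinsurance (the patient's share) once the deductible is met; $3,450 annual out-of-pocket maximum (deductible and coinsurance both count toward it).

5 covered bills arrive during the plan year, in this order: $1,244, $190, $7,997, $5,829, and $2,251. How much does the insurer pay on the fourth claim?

$5,767.60

#1 ($1,244): $799 to deductible, leaving $445; patient's 30% is $133.50. Cost to patient: $932.50. OOP to date $932.50. Plan pays $1,244 − $932.50 = $311.50.
#2 ($190): deductible met; 30% of $190 = $57. Patient owes $57 (running OOP $989.50). Insurer: $190 − $57 = $133.
#3 ($7,997): deductible already satisfied, so patient's share is 30% × $7,997 = $2,399.10. Patient owes $2,399.10 (running OOP $3,388.60). Insurer: $7,997 − $2,399.10 = $5,597.90.
#4 ($5,829): deductible met; 30% of $5,829 = $1,748.70. OOP would hit $5,137.30 > $3,450, so the cap limits the patient to $3,450 − $3,388.60 = $61.40. Insurer: $5,829 − $61.40 = $5,767.60.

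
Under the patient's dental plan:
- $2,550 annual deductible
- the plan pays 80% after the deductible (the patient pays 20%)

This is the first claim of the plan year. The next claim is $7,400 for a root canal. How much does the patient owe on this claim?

$3,520

The full $2,550 deductible is still open; $2,550 of this bill applies to it.
The remaining $4,850 (= $7,400 − $2,550) moves to coinsurance.
Coinsurance: $4,850 × 20% = $970.
So the patient owes $2,550 + $970 = $3,520.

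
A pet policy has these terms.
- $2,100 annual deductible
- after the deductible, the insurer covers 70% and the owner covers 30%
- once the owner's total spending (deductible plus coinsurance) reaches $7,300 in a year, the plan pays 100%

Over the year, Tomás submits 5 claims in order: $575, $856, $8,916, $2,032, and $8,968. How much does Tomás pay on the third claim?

Bill 1, $575: fully absorbed by the deductible. Cost to owner: $575. OOP to date $575.
Bill 2, $856: entire amount goes to the deductible. Owner owes $856 (running OOP $1,431).
Bill 3, $8,916: $669 finishes the deductible; $8,247 goes to coinsurance; owner's 30% is $2,474.10. Cost to owner: $3,143.10. OOP to date $4,574.10.

$3,143.10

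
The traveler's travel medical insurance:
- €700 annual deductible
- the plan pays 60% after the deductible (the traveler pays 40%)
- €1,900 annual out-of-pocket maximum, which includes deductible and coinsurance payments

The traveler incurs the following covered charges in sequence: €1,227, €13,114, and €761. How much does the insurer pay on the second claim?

€12,124.80

#1 (€1,227): deductible takes €700, €527 remains; 40% of €527 = €210.80. Traveler owes €910.80 (running OOP €910.80). Plan pays €1,227 − €910.80 = €316.20.
#2 (€13,114): 40% coinsurance on €13,114 = €5,245.60. That would push OOP to €6,156.40, over the €1,900 cap, so traveler pays €1,900 − €910.80 = €989.20. Plan pays €13,114 − €989.20 = €12,124.80.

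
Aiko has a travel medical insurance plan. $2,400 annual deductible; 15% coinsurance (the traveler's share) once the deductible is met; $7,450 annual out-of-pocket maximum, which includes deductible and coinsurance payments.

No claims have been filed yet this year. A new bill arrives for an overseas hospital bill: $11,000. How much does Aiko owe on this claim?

$3,690

Nothing has been paid toward the $2,400 deductible, so the first $2,400 of this charge is applied there.
The remaining $8,600 (= $11,000 − $2,400) moves to coinsurance.
15% of $8,600 = $1,290 falls to the traveler.
So the traveler owes $2,400 + $1,290 = $3,690 before any cap.
Total out-of-pocket so far would be $0 + $3,690 = $3,690, below the $7,450 cap — no reduction.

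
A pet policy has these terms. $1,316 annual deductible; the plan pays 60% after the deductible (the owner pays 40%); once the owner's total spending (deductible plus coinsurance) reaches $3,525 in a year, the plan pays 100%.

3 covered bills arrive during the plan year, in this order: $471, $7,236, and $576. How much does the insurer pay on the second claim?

$4,182

Claim 1 ($471): entire amount goes to the deductible. Owner pays $471; OOP now $471. Plan pays $471 − $471 = $0.
Claim 2 ($7,236): $845 to deductible, leaving $6,391; owner's 40% is $2,556.40. Together that's $845 + $2,556.40 = $3,401.40. That would push OOP to $3,872.40, over the $3,525 cap, so owner pays $3,525 − $471 = $3,054. Plan pays $7,236 − $3,054 = $4,182.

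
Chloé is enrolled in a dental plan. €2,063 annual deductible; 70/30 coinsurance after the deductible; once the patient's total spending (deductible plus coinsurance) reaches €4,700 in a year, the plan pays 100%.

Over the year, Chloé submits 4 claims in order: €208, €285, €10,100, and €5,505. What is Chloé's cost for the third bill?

Bill 1, €208: all of it applies to the deductible. Patient pays €208; OOP now €208.
Bill 2, €285: entire amount goes to the deductible. Cost to patient: €285. OOP to date €493.
Bill 3, €10,100: €1,570 to deductible, leaving €8,530; 30% of €8,530 = €2,559. Patient pays €4,129; OOP now €4,622.

€4,129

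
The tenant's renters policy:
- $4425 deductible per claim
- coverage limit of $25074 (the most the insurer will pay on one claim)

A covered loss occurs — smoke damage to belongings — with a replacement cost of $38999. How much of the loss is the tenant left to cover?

Subtract the deductible: $38999 − $4425 = $34574.
$34574 exceeds the $25074 limit, so the insurer pays the limit: $25074.
The tenant bears the rest of the original loss: $38999 − $25074 = $13925.

$13925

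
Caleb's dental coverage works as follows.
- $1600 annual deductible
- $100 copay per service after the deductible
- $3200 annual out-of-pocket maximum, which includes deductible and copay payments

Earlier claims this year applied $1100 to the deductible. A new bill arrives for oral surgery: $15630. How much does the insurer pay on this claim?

$15030

Deductible still to meet: $1600 − $1100 = $500.
The remaining $15130 (= $15630 − $500) moves to the copay.
Copay on this service: $100.
So the patient owes $500 + $100 = $600 before any cap.
Cumulative spending $1100 + $600 = $1700 stays under the $3200 maximum.
The plan picks up $15630 − $600 = $15030.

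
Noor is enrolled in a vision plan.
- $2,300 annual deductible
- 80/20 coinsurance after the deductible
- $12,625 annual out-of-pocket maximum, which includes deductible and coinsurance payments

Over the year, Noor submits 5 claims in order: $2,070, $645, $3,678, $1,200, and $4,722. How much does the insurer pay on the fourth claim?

$960

#1 ($2,070): all of it applies to the deductible. Member pays $2,070; OOP now $2,070. Insurer: $2,070 − $2,070 = $0.
#2 ($645): deductible takes $230, $415 remains; 20% of $415 = $83. Cost to member: $313. OOP to date $2,383. Plan pays $645 − $313 = $332.
#3 ($3,678): deductible already satisfied, so member's share is 20% × $3,678 = $735.60. Member owes $735.60 (running OOP $3,118.60). Insurer: $3,678 − $735.60 = $2,942.40.
#4 ($1,200): deductible already satisfied, so member's share is 20% × $1,200 = $240. Cost to member: $240. OOP to date $3,358.60. Plan pays $1,200 − $240 = $960.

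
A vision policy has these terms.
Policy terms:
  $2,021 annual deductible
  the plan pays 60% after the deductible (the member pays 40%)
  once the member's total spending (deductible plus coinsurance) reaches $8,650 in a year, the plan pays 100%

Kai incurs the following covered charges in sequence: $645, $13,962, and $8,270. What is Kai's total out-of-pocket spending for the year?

Claim 1 ($645): fully absorbed by the deductible. Member pays $645; OOP now $645.
Claim 2 ($13,962): $1,376 to deductible, leaving $12,586; member's 40% is $5,034.40. Member owes $6,410.40 (running OOP $7,055.40).
Claim 3 ($8,270): deductible met; 40% of $8,270 = $3,308. Adding that to $7,055.40 gives $10,363.40, past the $8,650 cap; member pays only $8,650 − $7,055.40 = $1,594.60.
Total paid by the member: $645 + $6,410.40 + $1,594.60 = $8,650.

$8,650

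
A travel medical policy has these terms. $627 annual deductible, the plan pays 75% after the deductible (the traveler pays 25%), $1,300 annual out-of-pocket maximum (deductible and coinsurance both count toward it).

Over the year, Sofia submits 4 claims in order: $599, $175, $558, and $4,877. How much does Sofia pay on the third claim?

$139.50

Claim 1 — $599: all of it applies to the deductible. Traveler owes $599 (running OOP $599).
Claim 2 — $175: $28 finishes the deductible; $147 goes to coinsurance; traveler's 25% is $36.75. Traveler pays $64.75; OOP now $663.75.
Claim 3 — $558: 25% coinsurance on $558 = $139.50. Cost to traveler: $139.50. OOP to date $803.25.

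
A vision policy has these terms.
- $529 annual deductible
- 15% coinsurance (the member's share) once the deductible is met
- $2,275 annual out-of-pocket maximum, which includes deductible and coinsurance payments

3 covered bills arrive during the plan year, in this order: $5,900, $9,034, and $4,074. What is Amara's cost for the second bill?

$940.35

Bill 1, $5,900: $529 to deductible, leaving $5,371; 15% of $5,371 = $805.65. Member pays $1,334.65; OOP now $1,334.65.
Bill 2, $9,034: deductible met; 15% of $9,034 = $1,355.10. Adding that to $1,334.65 gives $2,689.75, past the $2,275 cap; member pays only $2,275 − $1,334.65 = $940.35.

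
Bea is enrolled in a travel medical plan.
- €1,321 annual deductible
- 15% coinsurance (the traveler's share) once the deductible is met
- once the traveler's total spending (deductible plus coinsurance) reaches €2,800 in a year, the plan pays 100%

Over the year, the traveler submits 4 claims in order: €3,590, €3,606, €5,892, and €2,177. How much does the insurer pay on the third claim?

Claim 1 (€3,590): €1,321 finishes the deductible; €2,269 goes to coinsurance; coinsurance €2,269 × 15% = €340.35. Cost to traveler: €1,661.35. OOP to date €1,661.35. Insurer: €3,590 − €1,661.35 = €1,928.65.
Claim 2 (€3,606): deductible met; 15% of €3,606 = €540.90. Traveler owes €540.90 (running OOP €2,202.25). Plan pays €3,606 − €540.90 = €3,065.10.
Claim 3 (€5,892): deductible already satisfied, so traveler's share is 15% × €5,892 = €883.80. OOP would hit €3,086.05 > €2,800, so the cap limits the traveler to €2,800 − €2,202.25 = €597.75. Insurer: €5,892 − €597.75 = €5,294.25.

€5,294.25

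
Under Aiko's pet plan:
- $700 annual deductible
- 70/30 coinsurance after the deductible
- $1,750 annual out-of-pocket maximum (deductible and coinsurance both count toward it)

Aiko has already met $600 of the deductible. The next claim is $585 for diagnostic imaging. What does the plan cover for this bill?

$339.50

Deductible still to meet: $700 − $600 = $100.
The remaining $485 (= $585 − $100) moves to coinsurance.
Owner's 30% share of $485 is $145.50.
Owner responsibility before any cap: $100 + $145.50 = $245.50.
Cumulative spending $600 + $245.50 = $845.50 stays under the $1,750 maximum.
Insurer pays the balance: $585 − $245.50 = $339.50.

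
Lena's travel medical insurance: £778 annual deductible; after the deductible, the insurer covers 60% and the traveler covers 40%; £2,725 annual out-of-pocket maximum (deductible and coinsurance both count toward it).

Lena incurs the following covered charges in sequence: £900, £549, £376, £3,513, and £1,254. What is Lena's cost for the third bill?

#1 (£900): £778 finishes the deductible; £122 goes to coinsurance; traveler's 40% is £48.80. Traveler owes £826.80 (running OOP £826.80).
#2 (£549): 40% coinsurance on £549 = £219.60. Traveler owes £219.60 (running OOP £1,046.40).
#3 (£376): deductible already satisfied, so traveler's share is 40% × £376 = £150.40. Traveler owes £150.40 (running OOP £1,196.80).

£150.40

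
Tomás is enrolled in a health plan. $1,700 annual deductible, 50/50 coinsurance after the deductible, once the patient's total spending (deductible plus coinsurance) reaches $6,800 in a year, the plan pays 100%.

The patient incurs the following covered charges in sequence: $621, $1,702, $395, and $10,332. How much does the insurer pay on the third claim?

$197.50

#1 ($621): fully absorbed by the deductible. Cost to patient: $621. OOP to date $621. Plan pays $621 − $621 = $0.
#2 ($1,702): deductible takes $1,079, $623 remains; 50% of $623 = $311.50. Patient owes $1,390.50 (running OOP $2,011.50). Plan pays $1,702 − $1,390.50 = $311.50.
#3 ($395): 50% coinsurance on $395 = $197.50. Patient pays $197.50; OOP now $2,209. Insurer: $395 − $197.50 = $197.50.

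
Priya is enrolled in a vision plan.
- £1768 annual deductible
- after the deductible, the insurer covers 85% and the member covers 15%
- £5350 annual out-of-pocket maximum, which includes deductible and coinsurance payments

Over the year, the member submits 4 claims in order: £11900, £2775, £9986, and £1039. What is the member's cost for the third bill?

£1497.90

Claim 1 (£11900): £1768 to deductible, leaving £10132; member's 15% is £1519.80. Cost to member: £3287.80. OOP to date £3287.80.
Claim 2 (£2775): deductible already satisfied, so member's share is 15% × £2775 = £416.25. Member owes £416.25 (running OOP £3704.05).
Claim 3 (£9986): deductible met; 15% of £9986 = £1497.90. Member owes £1497.90 (running OOP £5201.95).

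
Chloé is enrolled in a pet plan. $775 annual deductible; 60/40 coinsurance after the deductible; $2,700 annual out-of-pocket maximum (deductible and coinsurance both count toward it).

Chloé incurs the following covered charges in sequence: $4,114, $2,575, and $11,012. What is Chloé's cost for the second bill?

#1 ($4,114): deductible takes $775, $3,339 remains; owner's 40% is $1,335.60. Owner owes $2,110.60 (running OOP $2,110.60).
#2 ($2,575): deductible met; 40% of $2,575 = $1,030. OOP would hit $3,140.60 > $2,700, so the cap limits the owner to $2,700 − $2,110.60 = $589.40.

$589.40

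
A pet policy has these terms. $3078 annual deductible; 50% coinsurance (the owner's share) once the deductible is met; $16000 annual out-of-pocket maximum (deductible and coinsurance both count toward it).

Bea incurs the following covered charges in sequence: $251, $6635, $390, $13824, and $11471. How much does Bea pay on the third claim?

Claim 1 ($251): all of it applies to the deductible. Owner owes $251 (running OOP $251).
Claim 2 ($6635): $2827 to deductible, leaving $3808; 50% of $3808 = $1904. Cost to owner: $4731. OOP to date $4982.
Claim 3 ($390): deductible already satisfied, so owner's share is 50% × $390 = $195. Owner owes $195 (running OOP $5177).

$195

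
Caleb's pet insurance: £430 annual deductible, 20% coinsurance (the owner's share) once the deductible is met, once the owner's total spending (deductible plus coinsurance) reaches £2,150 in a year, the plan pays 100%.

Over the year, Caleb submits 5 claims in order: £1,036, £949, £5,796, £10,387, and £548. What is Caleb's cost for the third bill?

£1,159.20

Claim 1 — £1,036: £430 to deductible, leaving £606; 20% of £606 = £121.20. Cost to owner: £551.20. OOP to date £551.20.
Claim 2 — £949: deductible already satisfied, so owner's share is 20% × £949 = £189.80. Owner owes £189.80 (running OOP £741).
Claim 3 — £5,796: deductible already satisfied, so owner's share is 20% × £5,796 = £1,159.20. Cost to owner: £1,159.20. OOP to date £1,900.20.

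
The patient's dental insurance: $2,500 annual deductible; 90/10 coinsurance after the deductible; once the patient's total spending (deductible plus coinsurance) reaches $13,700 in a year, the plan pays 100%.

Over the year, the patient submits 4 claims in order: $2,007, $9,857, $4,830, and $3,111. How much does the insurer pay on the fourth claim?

$2,799.90

#1 ($2,007): all of it applies to the deductible. Patient owes $2,007 (running OOP $2,007). Plan pays $2,007 − $2,007 = $0.
#2 ($9,857): deductible takes $493, $9,364 remains; patient's 10% is $936.40. Cost to patient: $1,429.40. OOP to date $3,436.40. Plan pays $9,857 − $1,429.40 = $8,427.60.
#3 ($4,830): deductible met; 10% of $4,830 = $483. Patient pays $483; OOP now $3,919.40. Insurer: $4,830 − $483 = $4,347.
#4 ($3,111): deductible already satisfied, so patient's share is 10% × $3,111 = $311.10. Cost to patient: $311.10. OOP to date $4,230.50. Plan pays $3,111 − $311.10 = $2,799.90.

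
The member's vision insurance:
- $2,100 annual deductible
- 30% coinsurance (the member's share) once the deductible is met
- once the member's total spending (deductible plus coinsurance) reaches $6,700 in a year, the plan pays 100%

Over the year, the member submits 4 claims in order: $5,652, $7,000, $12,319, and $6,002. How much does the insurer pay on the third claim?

$10,884.60

Claim 1 — $5,652: $2,100 to deductible, leaving $3,552; member's 30% is $1,065.60. Cost to member: $3,165.60. OOP to date $3,165.60. Insurer: $5,652 − $3,165.60 = $2,486.40.
Claim 2 — $7,000: 30% coinsurance on $7,000 = $2,100. Member owes $2,100 (running OOP $5,265.60). Plan pays $7,000 − $2,100 = $4,900.
Claim 3 — $12,319: deductible already satisfied, so member's share is 30% × $12,319 = $3,695.70. Adding that to $5,265.60 gives $8,961.30, past the $6,700 cap; member pays only $6,700 − $5,265.60 = $1,434.40. Plan pays $12,319 − $1,434.40 = $10,884.60.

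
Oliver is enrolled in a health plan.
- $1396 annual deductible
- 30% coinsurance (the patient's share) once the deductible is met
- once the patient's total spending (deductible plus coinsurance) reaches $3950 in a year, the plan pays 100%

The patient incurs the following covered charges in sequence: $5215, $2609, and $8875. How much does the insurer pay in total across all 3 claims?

$12749

#1 ($5215): $1396 to deductible, leaving $3819; coinsurance $3819 × 30% = $1145.70. Patient owes $2541.70 (running OOP $2541.70). Insurer: $5215 − $2541.70 = $2673.30.
#2 ($2609): 30% coinsurance on $2609 = $782.70. Patient owes $782.70 (running OOP $3324.40). Plan pays $2609 − $782.70 = $1826.30.
#3 ($8875): 30% coinsurance on $8875 = $2662.50. That would push OOP to $5986.90, over the $3950 cap, so patient pays $3950 − $3324.40 = $625.60. Insurer: $8875 − $625.60 = $8249.40.
Insurer total: $2673.30 + $1826.30 + $8249.40 = $12749.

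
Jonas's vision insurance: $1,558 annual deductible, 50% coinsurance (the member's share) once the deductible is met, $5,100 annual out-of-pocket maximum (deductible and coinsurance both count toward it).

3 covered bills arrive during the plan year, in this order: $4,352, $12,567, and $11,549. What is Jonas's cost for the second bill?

Claim 1 — $4,352: $1,558 to deductible, leaving $2,794; 50% of $2,794 = $1,397. Member owes $2,955 (running OOP $2,955).
Claim 2 — $12,567: deductible met; 50% of $12,567 = $6,283.50. Adding that to $2,955 gives $9,238.50, past the $5,100 cap; member pays only $5,100 − $2,955 = $2,145.

$2,145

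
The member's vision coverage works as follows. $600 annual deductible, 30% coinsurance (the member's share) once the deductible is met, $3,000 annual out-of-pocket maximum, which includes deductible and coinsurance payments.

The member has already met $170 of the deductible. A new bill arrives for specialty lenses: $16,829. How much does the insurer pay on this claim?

$13,999

Remaining deductible: $600 − $170 = $430.
After the $430 deductible portion, $16,829 − $430 = $16,399 is subject to coinsurance.
30% of $16,399 = $4,919.70 falls to the member.
That puts the member's cost at $430 + $4,919.70 = $5,349.70 before any cap.
That would bring total out-of-pocket to $5,519.70, past the $3,000 cap. The member is capped at $3,000 − $170 = $2,830 on this claim.
Insurer pays the balance: $16,829 − $2,830 = $13,999.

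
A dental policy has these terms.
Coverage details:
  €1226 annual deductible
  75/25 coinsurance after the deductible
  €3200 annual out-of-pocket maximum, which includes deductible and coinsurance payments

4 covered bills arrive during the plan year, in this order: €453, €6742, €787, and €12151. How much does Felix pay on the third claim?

€196.75

Claim 1 (€453): all of it applies to the deductible. Patient pays €453; OOP now €453.
Claim 2 (€6742): €773 to deductible, leaving €5969; 25% of €5969 = €1492.25. Cost to patient: €2265.25. OOP to date €2718.25.
Claim 3 (€787): deductible met; 25% of €787 = €196.75. Patient pays €196.75; OOP now €2915.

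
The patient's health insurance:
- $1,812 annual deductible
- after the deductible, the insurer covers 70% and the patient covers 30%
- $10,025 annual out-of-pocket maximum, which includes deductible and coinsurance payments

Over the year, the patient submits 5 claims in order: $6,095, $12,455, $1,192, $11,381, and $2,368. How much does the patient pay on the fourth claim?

$2,834

Claim 1 — $6,095: $1,812 to deductible, leaving $4,283; patient's 30% is $1,284.90. Patient owes $3,096.90 (running OOP $3,096.90).
Claim 2 — $12,455: deductible met; 30% of $12,455 = $3,736.50. Cost to patient: $3,736.50. OOP to date $6,833.40.
Claim 3 — $1,192: deductible already satisfied, so patient's share is 30% × $1,192 = $357.60. Patient owes $357.60 (running OOP $7,191).
Claim 4 — $11,381: deductible met; 30% of $11,381 = $3,414.30. OOP would hit $10,605.30 > $10,025, so the cap limits the patient to $10,025 − $7,191 = $2,834.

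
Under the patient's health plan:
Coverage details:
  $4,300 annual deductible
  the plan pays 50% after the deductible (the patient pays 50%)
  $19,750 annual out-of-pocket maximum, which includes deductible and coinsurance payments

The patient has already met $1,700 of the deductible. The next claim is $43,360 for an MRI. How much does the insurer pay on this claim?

Remaining deductible: $4,300 − $1,700 = $2,600.
The remaining $40,760 (= $43,360 − $2,600) moves to coinsurance.
50% of $40,760 = $20,380 falls to the patient.
That puts the patient's cost at $2,600 + $20,380 = $22,980 before any cap.
That would bring total out-of-pocket to $24,680, past the $19,750 cap. The patient is capped at $19,750 − $1,700 = $18,050 on this claim.
The plan picks up $43,360 − $18,050 = $25,310.

$25,310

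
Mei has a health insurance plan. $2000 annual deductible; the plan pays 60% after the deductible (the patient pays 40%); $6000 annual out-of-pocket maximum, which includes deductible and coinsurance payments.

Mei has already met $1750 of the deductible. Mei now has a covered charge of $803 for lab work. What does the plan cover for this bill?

$331.80

Remaining deductible: $2000 − $1750 = $250.
That leaves $803 − $250 = $553 for coinsurance.
Coinsurance: $553 × 40% = $221.20.
So the patient owes $250 + $221.20 = $471.20 before any cap.
Total out-of-pocket so far would be $1750 + $471.20 = $2221.20, below the $6000 cap — no reduction.
Insurer pays the balance: $803 − $471.20 = $331.80.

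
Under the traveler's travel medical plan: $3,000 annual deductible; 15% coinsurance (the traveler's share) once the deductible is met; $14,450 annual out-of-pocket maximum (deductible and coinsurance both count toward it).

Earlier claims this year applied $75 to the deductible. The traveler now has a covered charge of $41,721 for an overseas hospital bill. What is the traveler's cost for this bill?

Remaining deductible: $3,000 − $75 = $2,925.
That leaves $41,721 − $2,925 = $38,796 for coinsurance.
Traveler's 15% share of $38,796 is $5,819.40.
So the traveler owes $2,925 + $5,819.40 = $8,744.40 before any cap.
Year-to-date out-of-pocket becomes $75 + $8,744.40 = $8,819.40, still under the $14,450 maximum, so no cap applies.

$8,744.40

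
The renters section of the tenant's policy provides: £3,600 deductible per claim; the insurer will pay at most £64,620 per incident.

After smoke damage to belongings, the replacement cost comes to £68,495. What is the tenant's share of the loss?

£3,875

After the deductible, £68,495 − £3,600 = £64,895 remains.
Since £64,895 > £64,620, the payout is capped at £64,620.
Tenant's share is the uncovered remainder: £68,495 − £64,620 = £3,875.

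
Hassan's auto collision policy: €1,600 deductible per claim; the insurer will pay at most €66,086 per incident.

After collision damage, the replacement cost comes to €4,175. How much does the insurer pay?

€2,575

Less the €1,600 deductible: €4,175 − €1,600 = €2,575.
€2,575 ≤ €66,086, so the limit doesn't bind; insurer pays €2,575.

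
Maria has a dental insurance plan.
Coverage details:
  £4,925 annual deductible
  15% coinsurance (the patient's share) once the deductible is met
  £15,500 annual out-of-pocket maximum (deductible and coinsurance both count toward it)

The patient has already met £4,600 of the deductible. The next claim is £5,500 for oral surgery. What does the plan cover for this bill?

£4,398.75

Remaining deductible: £4,925 − £4,600 = £325.
After the £325 deductible portion, £5,500 − £325 = £5,175 is subject to coinsurance.
Coinsurance: £5,175 × 15% = £776.25.
Patient responsibility before any cap: £325 + £776.25 = £1,101.25.
Cumulative spending £4,600 + £1,101.25 = £5,701.25 stays under the £15,500 maximum.
The plan picks up £5,500 − £1,101.25 = £4,398.75.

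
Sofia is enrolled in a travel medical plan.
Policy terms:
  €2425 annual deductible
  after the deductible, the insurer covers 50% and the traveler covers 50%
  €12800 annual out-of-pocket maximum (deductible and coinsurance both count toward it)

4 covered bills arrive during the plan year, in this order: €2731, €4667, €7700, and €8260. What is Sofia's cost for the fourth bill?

€4038.50

#1 (€2731): €2425 to deductible, leaving €306; traveler's 50% is €153. Traveler pays €2578; OOP now €2578.
#2 (€4667): 50% coinsurance on €4667 = €2333.50. Traveler pays €2333.50; OOP now €4911.50.
#3 (€7700): deductible met; 50% of €7700 = €3850. Traveler owes €3850 (running OOP €8761.50).
#4 (€8260): deductible already satisfied, so traveler's share is 50% × €8260 = €4130. OOP would hit €12891.50 > €12800, so the cap limits the traveler to €12800 − €8761.50 = €4038.50.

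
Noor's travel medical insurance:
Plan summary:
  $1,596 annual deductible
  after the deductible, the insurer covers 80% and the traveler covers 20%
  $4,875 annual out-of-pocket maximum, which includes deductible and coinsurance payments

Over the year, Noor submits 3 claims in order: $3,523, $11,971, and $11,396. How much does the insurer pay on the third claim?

$10,896.60

Claim 1 ($3,523): deductible takes $1,596, $1,927 remains; 20% of $1,927 = $385.40. Traveler owes $1,981.40 (running OOP $1,981.40). Insurer: $3,523 − $1,981.40 = $1,541.60.
Claim 2 ($11,971): 20% coinsurance on $11,971 = $2,394.20. Traveler pays $2,394.20; OOP now $4,375.60. Plan pays $11,971 − $2,394.20 = $9,576.80.
Claim 3 ($11,396): deductible met; 20% of $11,396 = $2,279.20. That would push OOP to $6,654.80, over the $4,875 cap, so traveler pays $4,875 − $4,375.60 = $499.40. Insurer: $11,396 − $499.40 = $10,896.60.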